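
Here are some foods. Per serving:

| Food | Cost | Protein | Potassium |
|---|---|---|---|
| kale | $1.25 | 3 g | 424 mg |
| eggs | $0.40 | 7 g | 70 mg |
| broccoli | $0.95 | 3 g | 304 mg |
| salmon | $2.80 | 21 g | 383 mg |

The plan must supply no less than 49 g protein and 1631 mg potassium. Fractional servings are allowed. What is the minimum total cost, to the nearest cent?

Two binding constraints pin down two serving amounts, so the optimal mix uses at most two foods. The candidates are each food alone (scaled to the tighter of protein/potassium) and each pair with both constraints tight.
kale only: max(49/3, 1631/424) = 16.33 servings → $20.42.
eggs only: max(49/7, 1631/70) = 23.3 servings → $9.32.
broccoli only: max(49/3, 1631/304) = 16.33 servings → $15.52.
salmon only: max(49/21, 1631/383) = 4.258 servings → $11.92.
kale + eggs with both tight: 2.896 servings and 5.759 servings → $5.92.
kale + broccoli: the both-tight solution has a negative serving — not a feasible corner.
kale + salmon with both tight: 1.997 servings and 2.048 servings → $8.23.
eggs + broccoli with both tight: 5.215 servings and 4.164 servings → $6.04.
eggs + salmon with both targets exact would need a negative amount; discard.
broccoli + salmon with both tight: 2.958 servings and 1.911 servings → $8.16.
Cheapest feasible corner: $5.92.

$5.92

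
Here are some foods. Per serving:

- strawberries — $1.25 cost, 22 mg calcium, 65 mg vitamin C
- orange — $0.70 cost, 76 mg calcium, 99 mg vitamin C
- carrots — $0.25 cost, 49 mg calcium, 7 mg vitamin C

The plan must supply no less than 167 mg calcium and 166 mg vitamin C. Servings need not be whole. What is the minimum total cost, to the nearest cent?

At the optimum either one food covers both requirements or two foods hit both targets exactly; no other combination can be cheaper.
strawberries only: max(167/22, 166/65) = 7.591 servings → $9.49.
orange only: max(167/76, 166/99) = 2.197 servings → $1.54.
carrots only: max(167/49, 166/7) = 23.71 servings → $5.93.
strawberries + orange: intersection lies outside the first quadrant.
strawberries + carrots with both tight: 2.298 servings and 2.376 servings → $3.47.
orange + carrots with both tight: 1.613 servings and 0.9069 servings → $1.36.
So the least-cost plan costs $1.36.

$1.36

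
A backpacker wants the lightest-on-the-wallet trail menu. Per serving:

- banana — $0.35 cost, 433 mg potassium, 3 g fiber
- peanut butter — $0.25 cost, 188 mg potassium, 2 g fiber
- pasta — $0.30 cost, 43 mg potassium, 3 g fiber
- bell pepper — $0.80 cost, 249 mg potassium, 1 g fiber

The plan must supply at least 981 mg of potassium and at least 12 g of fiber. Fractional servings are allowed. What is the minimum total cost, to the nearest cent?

With two linear requirements the optimum uses one or two foods; enumerate the corners.
banana only: max(981/433, 12/3) = 4 servings → $1.40.
peanut butter only: max(981/188, 12/2) = 6 servings → $1.50.
pasta only: max(981/43, 12/3) = 22.81 servings → $6.84.
bell pepper only: max(981/249, 12/1) = 12 servings → $9.60.
banana + peanut butter with both targets exact would need a negative amount; discard.
banana + pasta with both tight: 2.074 servings and 1.926 servings → $1.30.
banana + bell pepper: intersection lies outside the first quadrant.
peanut butter + pasta with both tight: 5.077 servings and 0.6151 servings → $1.45.
peanut butter + bell pepper: intersection lies outside the first quadrant.
pasta + bell pepper with both tight: 2.851 servings and 3.447 servings → $3.61.
Cheapest feasible corner: $1.30.

$1.30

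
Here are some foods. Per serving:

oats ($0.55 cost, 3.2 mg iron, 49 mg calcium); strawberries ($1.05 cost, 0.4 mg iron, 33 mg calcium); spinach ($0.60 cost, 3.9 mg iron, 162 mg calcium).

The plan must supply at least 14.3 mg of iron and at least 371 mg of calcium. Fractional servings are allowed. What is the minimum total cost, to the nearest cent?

$2.20

Compare the cost at each extreme point of the feasible region.
oats only: max(14.3/3.2, 371/49) = 7.571 servings → $4.16.
strawberries only: max(14.3/0.4, 371/33) = 35.75 servings → $37.54.
spinach only: max(14.3/3.9, 371/162) = 3.667 servings → $2.20.
oats + strawberries with both tight: 3.762 servings and 5.657 servings → $8.01.
oats + spinach with both tight: 2.657 servings and 1.486 servings → $2.35.
strawberries + spinach: intersection lies outside the first quadrant.
Cheapest feasible corner: $2.20.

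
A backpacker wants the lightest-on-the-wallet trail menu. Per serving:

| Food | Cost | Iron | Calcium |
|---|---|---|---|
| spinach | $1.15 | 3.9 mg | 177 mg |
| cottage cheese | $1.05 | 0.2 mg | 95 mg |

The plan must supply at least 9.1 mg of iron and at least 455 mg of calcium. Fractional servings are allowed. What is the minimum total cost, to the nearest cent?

A basic optimal solution has at most two foods positive. Try each food alone and each pair with both targets met exactly.
spinach only: max(9.1/3.9, 455/177) = 2.571 servings → $2.96.
cottage cheese only: max(9.1/0.2, 455/95) = 45.5 servings → $47.77.
spinach + cottage cheese with both tight: 2.308 servings and 0.4888 servings → $3.17.
Cheapest feasible corner: $2.96.

$2.96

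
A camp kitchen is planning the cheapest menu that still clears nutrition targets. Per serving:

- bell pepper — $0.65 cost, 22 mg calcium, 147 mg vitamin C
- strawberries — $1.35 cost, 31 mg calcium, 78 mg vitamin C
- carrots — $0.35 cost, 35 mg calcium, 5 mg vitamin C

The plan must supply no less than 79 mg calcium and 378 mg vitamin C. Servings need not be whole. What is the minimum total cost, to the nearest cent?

This is a tiny linear program; its minimum lies at a vertex of the feasible set. List the vertices and price them.
bell pepper only: max(79/22, 378/147) = 3.591 servings → $2.33.
strawberries only: max(79/31, 378/78) = 4.846 servings → $6.54.
carrots only: max(79/35, 378/5) = 75.6 servings → $26.46.
bell pepper + strawberries with both tight: 1.956 servings and 1.161 servings → $2.84.
bell pepper + carrots with both tight: 2.549 servings and 0.6548 servings → $1.89.
strawberries + carrots: intersection lies outside the first quadrant.
So the least-cost plan costs $1.89.

$1.89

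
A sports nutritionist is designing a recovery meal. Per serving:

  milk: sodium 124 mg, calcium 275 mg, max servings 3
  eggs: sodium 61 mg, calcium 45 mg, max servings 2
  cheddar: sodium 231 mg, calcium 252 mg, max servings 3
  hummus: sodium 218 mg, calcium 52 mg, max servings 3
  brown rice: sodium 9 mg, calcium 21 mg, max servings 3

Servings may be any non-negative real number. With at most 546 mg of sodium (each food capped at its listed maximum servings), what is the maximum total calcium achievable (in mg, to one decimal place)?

1048.4 mg

Calcium per mg sodium: brown rice 2.333, milk 2.218, cheddar 1.091, eggs 0.7377, hummus 0.2385.
Take 3 servings of brown rice: uses 27 mg sodium, +63.0 mg calcium (running total 63.0 mg).
Take 3 servings of milk: uses 372 mg sodium, +825.0 mg calcium (running total 888.0 mg).
Take 0.6364 servings of cheddar: uses 147 mg sodium, +160.4 mg calcium (running total 1048.4 mg).
Greedy by best ratio exhausts the sodium allowance optimally: 1048.4 mg.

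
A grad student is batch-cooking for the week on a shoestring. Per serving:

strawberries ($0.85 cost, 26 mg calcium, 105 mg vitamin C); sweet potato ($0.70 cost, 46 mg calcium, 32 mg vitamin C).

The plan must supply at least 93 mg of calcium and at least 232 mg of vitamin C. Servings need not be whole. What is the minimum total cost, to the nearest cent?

$2.29

This is a tiny linear program; its minimum lies at a vertex of the feasible set. List the vertices and price them.
strawberries only: max(93/26, 232/105) = 3.577 servings → $3.04.
sweet potato only: max(93/46, 232/32) = 7.25 servings → $5.08.
strawberries + sweet potato with both tight: 1.925 servings and 0.9337 servings → $2.29.
Cheapest feasible corner: $2.29.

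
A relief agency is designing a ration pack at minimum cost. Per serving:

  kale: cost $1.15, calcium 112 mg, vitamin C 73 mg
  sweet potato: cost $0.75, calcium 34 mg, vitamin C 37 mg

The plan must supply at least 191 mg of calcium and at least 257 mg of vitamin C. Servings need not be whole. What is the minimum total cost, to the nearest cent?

$4.05

A basic optimal solution has at most two foods positive. Try each food alone and each pair with both targets met exactly.
kale only: max(191/112, 257/73) = 3.521 servings → $4.05.
sweet potato only: max(191/34, 257/37) = 6.946 servings → $5.21.
kale + sweet potato: intersection lies outside the first quadrant.
Cheapest feasible corner: $4.05.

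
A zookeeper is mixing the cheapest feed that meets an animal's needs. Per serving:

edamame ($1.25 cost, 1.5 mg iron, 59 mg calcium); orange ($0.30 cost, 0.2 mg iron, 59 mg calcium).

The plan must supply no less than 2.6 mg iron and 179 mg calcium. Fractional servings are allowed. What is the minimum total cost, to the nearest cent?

$2.37

The cheapest plan sits at a corner of the feasible region — with two constraints it uses at most two foods.
edamame only: max(2.6/1.5, 179/59) = 3.034 servings → $3.79.
orange only: max(2.6/0.2, 179/59) = 13 servings → $3.90.
edamame + orange with both tight: 1.533 servings and 1.501 servings → $2.37.
The minimum over all feasible corners is $2.37.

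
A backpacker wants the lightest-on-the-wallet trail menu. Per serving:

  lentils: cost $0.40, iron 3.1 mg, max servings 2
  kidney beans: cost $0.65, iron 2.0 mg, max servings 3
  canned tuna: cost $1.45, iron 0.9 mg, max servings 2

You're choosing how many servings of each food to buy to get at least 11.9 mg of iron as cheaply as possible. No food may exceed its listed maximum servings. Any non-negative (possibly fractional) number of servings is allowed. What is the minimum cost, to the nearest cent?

Cost per mg of iron: lentils $0.1290, kidney beans $0.3250, canned tuna $1.6111.
Take 2 servings of lentils: +6.2 mg iron for $0.80 (total $0.80, still need 5.7 mg).
Take 2.85 servings of kidney beans: +5.7 mg iron for $1.85 (total $2.65, still need 0.0 mg).
Filling from the cheapest source first is optimal under one linear minimum: $2.65.

$2.65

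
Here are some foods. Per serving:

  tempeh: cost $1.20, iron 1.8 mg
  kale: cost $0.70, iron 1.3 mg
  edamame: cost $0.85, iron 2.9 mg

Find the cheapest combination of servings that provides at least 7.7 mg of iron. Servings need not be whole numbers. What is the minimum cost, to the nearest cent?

Cost per mg of iron: edamame $0.2931, kale $0.5385, tempeh $0.6667.
With no serving limits, use only edamame: 7.7 mg / 2.9 mg = 2.655 servings × $0.85 = $2.26.

$2.26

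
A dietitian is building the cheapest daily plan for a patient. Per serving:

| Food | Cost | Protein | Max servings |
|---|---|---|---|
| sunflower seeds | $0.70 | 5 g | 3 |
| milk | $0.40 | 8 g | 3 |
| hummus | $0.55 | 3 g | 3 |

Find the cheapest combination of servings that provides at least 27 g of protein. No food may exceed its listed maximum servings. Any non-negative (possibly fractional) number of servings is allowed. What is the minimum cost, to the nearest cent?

$1.62

Cost per g of protein: milk $0.0500, sunflower seeds $0.1400, hummus $0.1833.
Take 3 servings of milk: +24.0 g protein for $1.20 (total $1.20, still need 3.0 g).
Take 0.6 servings of sunflower seeds: +3.0 g protein for $0.42 (total $1.62, still need 0.0 g).
Filling from the cheapest source first is optimal under one linear minimum: $1.62.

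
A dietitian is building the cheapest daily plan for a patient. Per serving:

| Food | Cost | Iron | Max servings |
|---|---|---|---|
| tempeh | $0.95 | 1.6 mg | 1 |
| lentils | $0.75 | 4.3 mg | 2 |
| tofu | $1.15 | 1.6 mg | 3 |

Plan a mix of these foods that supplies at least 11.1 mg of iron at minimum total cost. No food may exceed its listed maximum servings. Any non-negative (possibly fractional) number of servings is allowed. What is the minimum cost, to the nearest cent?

Cost per mg of iron: lentils $0.1744, tempeh $0.5938, tofu $0.7188.
Take 2 servings of lentils: +8.6 mg iron for $1.50 (total $1.50, still need 2.5 mg).
Take 1 serving of tempeh: +1.6 mg iron for $0.95 (total $2.45, still need 0.9 mg).
Take 0.5625 servings of tofu: +0.9 mg iron for $0.65 (total $3.10, still need 0.0 mg).
Greedy by cheapest-per-mg is optimal for a single linear constraint, so the minimum cost is $3.10.

$3.10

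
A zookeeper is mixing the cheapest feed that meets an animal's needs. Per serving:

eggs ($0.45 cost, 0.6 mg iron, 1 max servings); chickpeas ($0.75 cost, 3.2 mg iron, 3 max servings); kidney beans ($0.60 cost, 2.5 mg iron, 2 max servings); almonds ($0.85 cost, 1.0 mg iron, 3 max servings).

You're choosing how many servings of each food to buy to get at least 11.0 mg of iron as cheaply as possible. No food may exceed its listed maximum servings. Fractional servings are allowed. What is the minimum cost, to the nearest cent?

Cost per mg of iron: chickpeas $0.2344, kidney beans $0.2400, eggs $0.7500, almonds $0.8500.
Take 3 servings of chickpeas: +9.6 mg iron for $2.25 (total $2.25, still need 1.4 mg).
Take 0.56 servings of kidney beans: +1.4 mg iron for $0.34 (total $2.59, still need 0.0 mg).
Greedy by cheapest-per-mg is optimal for a single linear constraint, so the minimum cost is $2.59.

$2.59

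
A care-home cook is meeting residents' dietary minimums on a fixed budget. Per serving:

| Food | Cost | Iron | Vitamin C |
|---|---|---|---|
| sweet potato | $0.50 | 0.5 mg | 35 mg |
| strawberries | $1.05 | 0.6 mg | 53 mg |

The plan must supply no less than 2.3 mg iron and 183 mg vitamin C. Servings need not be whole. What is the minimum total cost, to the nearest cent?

$2.61

sweet potato only: max(2.3/0.5, 183/35) = 5.229 servings → $2.61.
strawberries only: max(2.3/0.6, 183/53) = 3.833 servings → $4.03.
sweet potato + strawberries with both tight: 2.2 servings and 2 servings → $3.20.
Cheapest feasible corner: $2.61.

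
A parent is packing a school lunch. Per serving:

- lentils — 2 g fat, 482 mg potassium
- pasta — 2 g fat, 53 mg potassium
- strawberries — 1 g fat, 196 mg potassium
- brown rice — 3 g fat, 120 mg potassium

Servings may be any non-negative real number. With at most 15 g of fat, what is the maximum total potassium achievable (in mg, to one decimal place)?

Potassium per g fat: lentils 241, strawberries 196, brown rice 40, pasta 26.5.
With no serving limits, spend the whole fat allowance on lentils: 15 g / 2 g × 482 mg = 3615.0 mg.

3615.0 mg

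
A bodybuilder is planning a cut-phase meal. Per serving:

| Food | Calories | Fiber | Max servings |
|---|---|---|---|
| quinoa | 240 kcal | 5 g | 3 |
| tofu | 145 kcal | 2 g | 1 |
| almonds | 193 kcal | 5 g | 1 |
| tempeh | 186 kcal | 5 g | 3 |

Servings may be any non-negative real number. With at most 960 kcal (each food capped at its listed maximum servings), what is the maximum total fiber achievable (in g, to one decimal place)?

Fiber per kcal: tempeh 0.02688, almonds 0.02591, quinoa 0.02083, tofu 0.01379.
Take 3 servings of tempeh: uses 558 kcal, +15.0 g fiber (running total 15.0 g).
Take 1 serving of almonds: uses 193 kcal, +5.0 g fiber (running total 20.0 g).
Take 0.8708 servings of quinoa: uses 209 kcal, +4.4 g fiber (running total 24.4 g).
Filling greedily by fiber-per-kcal is optimal for one linear limit, giving 24.4 g.

24.4 g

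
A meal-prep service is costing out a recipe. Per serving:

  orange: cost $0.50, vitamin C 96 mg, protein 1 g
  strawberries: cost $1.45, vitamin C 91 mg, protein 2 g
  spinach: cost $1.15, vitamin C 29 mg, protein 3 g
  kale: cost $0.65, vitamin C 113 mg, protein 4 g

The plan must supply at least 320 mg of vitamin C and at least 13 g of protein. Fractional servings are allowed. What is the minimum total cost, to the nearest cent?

$2.11

Minimising a linear cost over {vitamin C ≥ 320, protein ≥ 13, servings ≥ 0} — the optimum is at a vertex, using one or two foods.
orange only: max(320/96, 13/1) = 13 servings → $6.50.
strawberries only: max(320/91, 13/2) = 6.5 servings → $9.43.
spinach only: max(320/29, 13/3) = 11.03 servings → $12.69.
kale only: max(320/113, 13/4) = 3.25 servings → $2.11.
orange + strawberries with both targets exact would need a negative amount; discard.
orange + spinach with both tight: 2.251 servings and 3.583 servings → $5.25.
orange + kale with both targets exact would need a negative amount; discard.
strawberries + spinach with both tight: 2.712 servings and 2.526 servings → $6.84.
strawberries + kale with both targets exact would need a negative amount; discard.
spinach + kale with both tight: 0.8475 servings and 2.614 servings → $2.67.
Cheapest feasible corner: $2.11.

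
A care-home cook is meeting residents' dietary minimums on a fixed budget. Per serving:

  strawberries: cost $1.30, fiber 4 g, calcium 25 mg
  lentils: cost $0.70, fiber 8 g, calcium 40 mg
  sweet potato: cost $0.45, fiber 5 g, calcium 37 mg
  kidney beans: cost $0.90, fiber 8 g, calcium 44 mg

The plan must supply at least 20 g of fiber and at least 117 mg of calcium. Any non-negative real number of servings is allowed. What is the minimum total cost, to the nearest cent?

$1.77

Check every corner: each single food scaled to meet both minima, and each pair solved so both constraints bind.
strawberries only: max(20/4, 117/25) = 5 servings → $6.50.
lentils only: max(20/8, 117/40) = 2.925 servings → $2.05.
sweet potato only: max(20/5, 117/37) = 4 servings → $1.80.
kidney beans only: max(20/8, 117/44) = 2.659 servings → $2.39.
strawberries + lentils with both tight: 3.4 servings and 0.8 servings → $4.98.
strawberries + sweet potato: intersection lies outside the first quadrant.
strawberries + kidney beans with both tight: 2.333 servings and 1.333 servings → $4.23.
lentils + sweet potato with both tight: 1.615 servings and 1.417 servings → $1.77.
lentils + kidney beans: the both-tight solution has a negative serving — not a feasible corner.
sweet potato + kidney beans with both tight: 0.7368 servings and 2.039 servings → $2.17.
Cheapest feasible corner: $1.77.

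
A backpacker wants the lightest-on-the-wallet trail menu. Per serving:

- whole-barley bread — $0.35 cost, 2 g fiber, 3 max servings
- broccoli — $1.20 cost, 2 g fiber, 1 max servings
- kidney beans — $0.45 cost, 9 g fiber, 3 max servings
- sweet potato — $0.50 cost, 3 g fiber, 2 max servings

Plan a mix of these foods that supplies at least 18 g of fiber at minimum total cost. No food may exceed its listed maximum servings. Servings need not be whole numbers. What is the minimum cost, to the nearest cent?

Cost per g of fiber: kidney beans $0.0500, sweet potato $0.1667, whole-barley bread $0.1750, broccoli $0.6000.
Take 2 servings of kidney beans: +18.0 g fiber for $0.90 (total $0.90, still need 0.0 g).
Greedy by cheapest-per-g is optimal for a single linear constraint, so the minimum cost is $0.90.

$0.90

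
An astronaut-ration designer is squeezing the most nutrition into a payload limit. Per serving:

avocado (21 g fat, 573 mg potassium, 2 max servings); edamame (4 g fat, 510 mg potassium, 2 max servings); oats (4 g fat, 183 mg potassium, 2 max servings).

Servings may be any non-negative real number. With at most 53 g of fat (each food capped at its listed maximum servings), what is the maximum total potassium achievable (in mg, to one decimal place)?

Potassium per g fat: edamame 127.5, oats 45.75, avocado 27.29.
Take 2 servings of edamame: uses 8 g fat, +1020.0 mg potassium (running total 1020.0 mg).
Take 2 servings of oats: uses 8 g fat, +366.0 mg potassium (running total 1386.0 mg).
Take 1.762 servings of avocado: uses 37 g fat, +1009.6 mg potassium (running total 2395.6 mg).
Greedy by best ratio exhausts the fat allowance optimally: 2395.6 mg.

2395.6 mg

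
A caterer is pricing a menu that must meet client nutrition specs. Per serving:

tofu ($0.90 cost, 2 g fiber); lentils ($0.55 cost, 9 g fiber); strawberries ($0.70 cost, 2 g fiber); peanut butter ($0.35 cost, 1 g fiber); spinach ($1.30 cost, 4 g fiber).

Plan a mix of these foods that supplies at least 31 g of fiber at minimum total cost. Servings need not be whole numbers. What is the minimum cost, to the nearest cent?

Cost per g of fiber: lentils $0.0611, spinach $0.3250, strawberries $0.3500, peanut butter $0.3500, tofu $0.4500.
With no serving limits, use only lentils: 31 g / 9 g = 3.444 servings × $0.55 = $1.89.

$1.89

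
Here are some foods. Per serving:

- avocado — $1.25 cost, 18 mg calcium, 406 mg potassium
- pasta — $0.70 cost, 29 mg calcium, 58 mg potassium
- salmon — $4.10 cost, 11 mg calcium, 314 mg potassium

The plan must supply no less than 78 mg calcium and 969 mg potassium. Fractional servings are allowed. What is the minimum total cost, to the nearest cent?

$3.67

With two linear requirements the optimum uses one or two foods; enumerate the corners.
avocado only: max(78/18, 969/406) = 4.333 servings → $5.42.
pasta only: max(78/29, 969/58) = 16.71 servings → $11.69.
salmon only: max(78/11, 969/314) = 7.091 servings → $29.07.
avocado + pasta with both tight: 2.197 servings and 1.326 servings → $3.67.
avocado + salmon: the both-tight solution has a negative serving — not a feasible corner.
pasta + salmon with both tight: 1.634 servings and 2.784 servings → $12.56.
The minimum over all feasible corners is $3.67.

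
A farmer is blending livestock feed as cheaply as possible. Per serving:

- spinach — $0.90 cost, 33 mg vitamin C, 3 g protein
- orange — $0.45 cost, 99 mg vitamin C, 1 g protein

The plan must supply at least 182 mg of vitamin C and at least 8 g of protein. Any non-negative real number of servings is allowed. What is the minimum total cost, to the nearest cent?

$2.56

spinach only: max(182/33, 8/3) = 5.515 servings → $4.96.
orange only: max(182/99, 8/1) = 8 servings → $3.60.
spinach + orange with both tight: 2.311 servings and 1.068 servings → $2.56.
The minimum over all feasible corners is $2.56.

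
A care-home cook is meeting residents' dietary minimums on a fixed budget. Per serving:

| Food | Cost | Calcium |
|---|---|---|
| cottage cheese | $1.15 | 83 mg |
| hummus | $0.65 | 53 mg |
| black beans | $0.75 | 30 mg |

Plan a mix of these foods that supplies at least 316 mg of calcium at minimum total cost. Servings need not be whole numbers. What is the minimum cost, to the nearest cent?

Cost per mg of calcium: hummus $0.0123, cottage cheese $0.0139, black beans $0.0250.
With no serving limits, use only hummus: 316 mg / 53 mg = 5.962 servings × $0.65 = $3.88.

$3.88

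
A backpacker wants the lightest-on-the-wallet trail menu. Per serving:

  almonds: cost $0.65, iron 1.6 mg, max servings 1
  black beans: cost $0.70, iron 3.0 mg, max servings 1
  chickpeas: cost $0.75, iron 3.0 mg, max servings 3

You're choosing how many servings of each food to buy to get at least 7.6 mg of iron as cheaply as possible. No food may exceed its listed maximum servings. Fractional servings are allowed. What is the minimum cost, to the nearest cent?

Cost per mg of iron: black beans $0.2333, chickpeas $0.2500, almonds $0.4062.
Take 1 serving of black beans: +3.0 mg iron for $0.70 (total $0.70, still need 4.6 mg).
Take 1.533 servings of chickpeas: +4.6 mg iron for $1.15 (total $1.85, still need 0.0 mg).
Greedy by cheapest-per-mg is optimal for a single linear constraint, so the minimum cost is $1.85.

$1.85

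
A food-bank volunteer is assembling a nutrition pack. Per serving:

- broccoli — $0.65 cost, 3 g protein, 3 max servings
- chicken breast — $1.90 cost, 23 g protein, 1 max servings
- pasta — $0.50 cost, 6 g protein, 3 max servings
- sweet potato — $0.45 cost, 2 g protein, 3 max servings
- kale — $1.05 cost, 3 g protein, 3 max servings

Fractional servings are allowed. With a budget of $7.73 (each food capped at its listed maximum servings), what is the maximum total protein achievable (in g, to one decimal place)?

58.9 g

Protein per dollar: chicken breast 12.11, pasta 12, broccoli 4.615, sweet potato 4.444, kale 2.857.
Take 1 serving of chicken breast: spends $1.90, +23.0 g protein (running total 23.0 g).
Take 3 servings of pasta: spends $1.50, +18.0 g protein (running total 41.0 g).
Take 3 servings of broccoli: spends $1.95, +9.0 g protein (running total 50.0 g).
Take 3 servings of sweet potato: spends $1.35, +6.0 g protein (running total 56.0 g).
Take 0.981 servings of kale: spends $1.03, +2.9 g protein (running total 58.9 g).
Greedy by best ratio exhausts the cost allowance optimally: 58.9 g.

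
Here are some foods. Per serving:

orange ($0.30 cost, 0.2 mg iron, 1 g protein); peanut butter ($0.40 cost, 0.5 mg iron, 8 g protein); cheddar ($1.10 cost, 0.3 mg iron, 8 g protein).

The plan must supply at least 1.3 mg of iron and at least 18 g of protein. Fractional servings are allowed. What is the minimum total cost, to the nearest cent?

$1.04

The cheapest plan sits at a corner of the feasible region — with two constraints it uses at most two foods.
orange only: max(1.3/0.2, 18/1) = 18 servings → $5.40.
peanut butter only: max(1.3/0.5, 18/8) = 2.6 servings → $1.04.
cheddar only: max(1.3/0.3, 18/8) = 4.333 servings → $4.77.
orange + peanut butter with both tight: 1.273 servings and 2.091 servings → $1.22.
orange + cheddar with both tight: 3.846 servings and 1.769 servings → $3.10.
peanut butter + cheddar: the both-tight solution has a negative serving — not a feasible corner.
The minimum over all feasible corners is $1.04.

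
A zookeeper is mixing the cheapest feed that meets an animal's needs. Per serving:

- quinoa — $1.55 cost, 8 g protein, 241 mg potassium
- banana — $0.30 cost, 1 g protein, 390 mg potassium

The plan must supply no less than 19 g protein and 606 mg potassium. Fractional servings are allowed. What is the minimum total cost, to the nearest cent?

$3.69

For a min-cost LP with two ≥-constraints, a basic feasible solution has at most two positive variables.
quinoa only: max(19/8, 606/241) = 2.515 servings → $3.90.
banana only: max(19/1, 606/390) = 19 servings → $5.70.
quinoa + banana with both tight: 2.363 servings and 0.09344 servings → $3.69.
Cheapest feasible corner: $3.69.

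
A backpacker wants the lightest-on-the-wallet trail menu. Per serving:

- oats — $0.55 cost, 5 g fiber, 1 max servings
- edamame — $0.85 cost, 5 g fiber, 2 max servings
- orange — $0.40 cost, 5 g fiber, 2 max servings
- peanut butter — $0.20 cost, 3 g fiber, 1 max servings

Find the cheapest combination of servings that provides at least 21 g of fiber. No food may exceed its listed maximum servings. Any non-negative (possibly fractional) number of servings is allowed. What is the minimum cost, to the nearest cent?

$2.06

Cost per g of fiber: peanut butter $0.0667, orange $0.0800, oats $0.1100, edamame $0.1700.
Take 1 serving of peanut butter: +3.0 g fiber for $0.20 (total $0.20, still need 18.0 g).
Take 2 servings of orange: +10.0 g fiber for $0.80 (total $1.00, still need 8.0 g).
Take 1 serving of oats: +5.0 g fiber for $0.55 (total $1.55, still need 3.0 g).
Take 0.6 servings of edamame: +3.0 g fiber for $0.51 (total $2.06, still need 0.0 g).
Greedy by cheapest-per-g is optimal for a single linear constraint, so the minimum cost is $2.06.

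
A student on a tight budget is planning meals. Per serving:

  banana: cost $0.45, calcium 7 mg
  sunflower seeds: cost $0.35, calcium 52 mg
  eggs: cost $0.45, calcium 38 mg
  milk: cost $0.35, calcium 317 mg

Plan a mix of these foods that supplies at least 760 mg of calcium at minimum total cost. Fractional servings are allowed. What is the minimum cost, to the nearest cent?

Cost per mg of calcium: milk $0.0011, sunflower seeds $0.0067, eggs $0.0118, banana $0.0643.
With no serving limits, use only milk: 760 mg / 317 mg = 2.397 servings × $0.35 = $0.84.

$0.84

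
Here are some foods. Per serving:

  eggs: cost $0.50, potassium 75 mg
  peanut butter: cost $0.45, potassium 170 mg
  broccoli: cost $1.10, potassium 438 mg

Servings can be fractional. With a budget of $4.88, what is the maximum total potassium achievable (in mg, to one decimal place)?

Potassium per dollar: broccoli 398.2, peanut butter 377.8, eggs 150.
With no serving limits, spend the whole cost allowance on broccoli: $4.88 / $1.10 × 438 mg = 1943.1 mg.

1943.1 mg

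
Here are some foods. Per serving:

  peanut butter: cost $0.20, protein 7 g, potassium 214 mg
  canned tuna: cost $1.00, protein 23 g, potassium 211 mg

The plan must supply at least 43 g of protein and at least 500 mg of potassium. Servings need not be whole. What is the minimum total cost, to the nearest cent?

$1.23

An LP optimum is at a vertex; with two nutrient constraints at most two foods are used. Check each candidate.
peanut butter only: max(43/7, 500/214) = 6.143 servings → $1.23.
canned tuna only: max(43/23, 500/211) = 2.37 servings → $2.37.
peanut butter + canned tuna with both tight: 0.7045 servings and 1.655 servings → $1.80.
The minimum over all feasible corners is $1.23.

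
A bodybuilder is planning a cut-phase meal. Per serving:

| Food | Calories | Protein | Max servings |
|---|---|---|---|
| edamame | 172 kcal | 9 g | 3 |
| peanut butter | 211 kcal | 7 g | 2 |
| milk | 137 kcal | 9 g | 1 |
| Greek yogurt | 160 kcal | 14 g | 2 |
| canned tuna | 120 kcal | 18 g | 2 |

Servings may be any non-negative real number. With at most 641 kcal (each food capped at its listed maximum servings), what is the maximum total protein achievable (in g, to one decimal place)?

69.3 g

Protein per kcal: canned tuna 0.15, Greek yogurt 0.0875, milk 0.06569, edamame 0.05233, peanut butter 0.03318.
Take 2 servings of canned tuna: uses 240 kcal, +36.0 g protein (running total 36.0 g).
Take 2 servings of Greek yogurt: uses 320 kcal, +28.0 g protein (running total 64.0 g).
Take 0.5912 servings of milk: uses 81 kcal, +5.3 g protein (running total 69.3 g).
Filling greedily by protein-per-kcal is optimal for one linear limit, giving 69.3 g.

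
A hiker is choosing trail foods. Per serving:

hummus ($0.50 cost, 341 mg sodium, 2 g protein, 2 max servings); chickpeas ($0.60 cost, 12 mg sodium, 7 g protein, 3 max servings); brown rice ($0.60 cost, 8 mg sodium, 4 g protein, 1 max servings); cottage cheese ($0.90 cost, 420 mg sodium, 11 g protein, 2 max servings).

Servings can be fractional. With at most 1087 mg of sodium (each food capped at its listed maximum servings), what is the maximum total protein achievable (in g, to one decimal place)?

Protein per mg sodium: chickpeas 0.5833, brown rice 0.5, cottage cheese 0.02619, hummus 0.005865.
Take 3 servings of chickpeas: uses 36 mg sodium, +21.0 g protein (running total 21.0 g).
Take 1 serving of brown rice: uses 8 mg sodium, +4.0 g protein (running total 25.0 g).
Take 2 servings of cottage cheese: uses 840 mg sodium, +22.0 g protein (running total 47.0 g).
Take 0.5953 servings of hummus: uses 203 mg sodium, +1.2 g protein (running total 48.2 g).
Greedy by best ratio exhausts the sodium allowance optimally: 48.2 g.

48.2 g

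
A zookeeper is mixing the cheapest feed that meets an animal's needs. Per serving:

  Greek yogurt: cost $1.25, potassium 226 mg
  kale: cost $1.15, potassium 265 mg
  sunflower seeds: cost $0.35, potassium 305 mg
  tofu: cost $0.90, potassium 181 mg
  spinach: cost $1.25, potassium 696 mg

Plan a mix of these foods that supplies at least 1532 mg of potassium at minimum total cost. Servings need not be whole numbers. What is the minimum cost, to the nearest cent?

$1.76

Cost per mg of potassium: sunflower seeds $0.0011, spinach $0.0018, kale $0.0043, tofu $0.0050, Greek yogurt $0.0055.
With no serving limits, use only sunflower seeds: 1532 mg / 305 mg = 5.023 servings × $0.35 = $1.76.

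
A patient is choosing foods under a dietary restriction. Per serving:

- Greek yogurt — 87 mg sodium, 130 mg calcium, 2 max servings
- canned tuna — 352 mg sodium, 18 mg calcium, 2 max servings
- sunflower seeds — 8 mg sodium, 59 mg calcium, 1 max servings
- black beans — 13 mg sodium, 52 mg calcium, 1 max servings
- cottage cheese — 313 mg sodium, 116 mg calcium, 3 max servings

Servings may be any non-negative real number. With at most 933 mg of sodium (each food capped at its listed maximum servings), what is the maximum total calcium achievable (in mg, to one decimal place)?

644.5 mg

Calcium per mg sodium: sunflower seeds 7.375, black beans 4, Greek yogurt 1.494, cottage cheese 0.3706, canned tuna 0.05114.
Take 1 serving of sunflower seeds: uses 8 mg sodium, +59.0 mg calcium (running total 59.0 mg).
Take 1 serving of black beans: uses 13 mg sodium, +52.0 mg calcium (running total 111.0 mg).
Take 2 servings of Greek yogurt: uses 174 mg sodium, +260.0 mg calcium (running total 371.0 mg).
Take 2.358 servings of cottage cheese: uses 738 mg sodium, +273.5 mg calcium (running total 644.5 mg).
Filling greedily by calcium-per-mg sodium is optimal for one linear limit, giving 644.5 mg.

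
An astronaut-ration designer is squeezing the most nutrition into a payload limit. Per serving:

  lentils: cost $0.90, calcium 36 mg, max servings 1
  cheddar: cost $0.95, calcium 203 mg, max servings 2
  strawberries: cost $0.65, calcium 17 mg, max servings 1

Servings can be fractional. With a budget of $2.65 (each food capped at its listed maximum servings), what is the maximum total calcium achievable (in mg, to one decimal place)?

Calcium per dollar: cheddar 213.7, lentils 40, strawberries 26.15.
Take 2 servings of cheddar: spends $1.90, +406.0 mg calcium (running total 406.0 mg).
Take 0.8333 servings of lentils: spends $0.75, +30.0 mg calcium (running total 436.0 mg).
Greedy by best ratio exhausts the cost allowance optimally: 436.0 mg.

436.0 mg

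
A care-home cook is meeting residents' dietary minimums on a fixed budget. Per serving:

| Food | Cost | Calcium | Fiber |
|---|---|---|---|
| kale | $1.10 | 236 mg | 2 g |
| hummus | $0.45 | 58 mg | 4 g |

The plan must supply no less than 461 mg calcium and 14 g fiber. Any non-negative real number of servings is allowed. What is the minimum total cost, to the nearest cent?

$2.67

The cheapest plan sits at a corner of the feasible region — with two constraints it uses at most two foods.
kale only: max(461/236, 14/2) = 7 servings → $7.70.
hummus only: max(461/58, 14/4) = 7.948 servings → $3.58.
kale + hummus with both tight: 1.246 servings and 2.877 servings → $2.67.
Cheapest feasible corner: $2.67.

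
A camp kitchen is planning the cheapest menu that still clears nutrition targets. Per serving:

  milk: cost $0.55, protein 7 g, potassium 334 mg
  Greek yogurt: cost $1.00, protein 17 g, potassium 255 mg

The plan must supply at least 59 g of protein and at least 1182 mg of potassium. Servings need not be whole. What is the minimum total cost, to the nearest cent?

milk only: max(59/7, 1182/334) = 8.429 servings → $4.64.
Greek yogurt only: max(59/17, 1182/255) = 4.635 servings → $4.64.
milk + Greek yogurt with both tight: 1.297 servings and 2.937 servings → $3.65.
Cheapest feasible corner: $3.65.

$3.65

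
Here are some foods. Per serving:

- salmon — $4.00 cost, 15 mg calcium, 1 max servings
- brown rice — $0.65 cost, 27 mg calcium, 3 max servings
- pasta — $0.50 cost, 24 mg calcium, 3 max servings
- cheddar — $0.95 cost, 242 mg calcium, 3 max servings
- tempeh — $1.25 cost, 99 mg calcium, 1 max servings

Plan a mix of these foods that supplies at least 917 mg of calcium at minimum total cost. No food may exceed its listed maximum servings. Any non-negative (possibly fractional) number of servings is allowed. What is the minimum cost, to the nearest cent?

$6.08

Cost per mg of calcium: cheddar $0.0039, tempeh $0.0126, pasta $0.0208, brown rice $0.0241, salmon $0.2667.
Take 3 servings of cheddar: +726.0 mg calcium for $2.85 (total $2.85, still need 191.0 mg).
Take 1 serving of tempeh: +99.0 mg calcium for $1.25 (total $4.10, still need 92.0 mg).
Take 3 servings of pasta: +72.0 mg calcium for $1.50 (total $5.60, still need 20.0 mg).
Take 0.7407 servings of brown rice: +20.0 mg calcium for $0.48 (total $6.08, still need 0.0 mg).
Filling from the cheapest source first is optimal under one linear minimum: $6.08.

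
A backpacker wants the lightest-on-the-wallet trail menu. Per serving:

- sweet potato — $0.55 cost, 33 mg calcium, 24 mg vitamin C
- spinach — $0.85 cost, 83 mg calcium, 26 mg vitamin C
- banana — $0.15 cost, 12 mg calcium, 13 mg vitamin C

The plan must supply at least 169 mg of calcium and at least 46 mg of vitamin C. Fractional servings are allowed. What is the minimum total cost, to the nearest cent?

With two linear requirements the optimum uses one or two foods; enumerate the corners.
sweet potato only: max(169/33, 46/24) = 5.121 servings → $2.82.
spinach only: max(169/83, 46/26) = 2.036 servings → $1.73.
banana only: max(169/12, 46/13) = 14.08 servings → $2.11.
sweet potato + spinach with both targets exact would need a negative amount; discard.
sweet potato + banana: the both-tight solution has a negative serving — not a feasible corner.
spinach + banana: the both-tight solution has a negative serving — not a feasible corner.
The minimum over all feasible corners is $1.73.

$1.73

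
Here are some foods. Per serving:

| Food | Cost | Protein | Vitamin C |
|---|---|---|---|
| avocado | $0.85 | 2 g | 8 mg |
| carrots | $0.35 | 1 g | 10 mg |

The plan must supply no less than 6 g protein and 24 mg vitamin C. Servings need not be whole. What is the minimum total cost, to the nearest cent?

Compare the cost at each extreme point of the feasible region.
avocado only: max(6/2, 24/8) = 3 servings → $2.55.
carrots only: max(6/1, 24/10) = 6 servings → $2.10.
avocado + carrots with both tight: 3 servings and 0 servings → $2.55.
The minimum over all feasible corners is $2.10.

$2.10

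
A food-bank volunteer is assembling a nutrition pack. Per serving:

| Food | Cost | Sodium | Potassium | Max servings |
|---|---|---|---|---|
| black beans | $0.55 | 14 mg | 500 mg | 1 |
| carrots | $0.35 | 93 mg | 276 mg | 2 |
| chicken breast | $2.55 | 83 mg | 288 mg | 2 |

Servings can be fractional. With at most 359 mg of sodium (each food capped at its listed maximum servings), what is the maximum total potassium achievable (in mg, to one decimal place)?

1607.2 mg

Potassium per mg sodium: black beans 35.71, chicken breast 3.47, carrots 2.968.
Take 1 serving of black beans: uses 14 mg sodium, +500.0 mg potassium (running total 500.0 mg).
Take 2 servings of chicken breast: uses 166 mg sodium, +576.0 mg potassium (running total 1076.0 mg).
Take 1.925 servings of carrots: uses 179 mg sodium, +531.2 mg potassium (running total 1607.2 mg).
Filling greedily by potassium-per-mg sodium is optimal for one linear limit, giving 1607.2 mg.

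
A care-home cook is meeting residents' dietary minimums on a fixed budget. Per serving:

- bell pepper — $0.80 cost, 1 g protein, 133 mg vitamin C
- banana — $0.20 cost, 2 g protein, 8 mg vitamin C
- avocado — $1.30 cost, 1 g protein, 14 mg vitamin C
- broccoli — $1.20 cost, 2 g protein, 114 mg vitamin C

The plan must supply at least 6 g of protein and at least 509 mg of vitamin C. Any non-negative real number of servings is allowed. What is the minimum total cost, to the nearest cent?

$3.23

Minimising a linear cost over {protein ≥ 6, vitamin C ≥ 509, servings ≥ 0} — the optimum is at a vertex, using one or two foods.
bell pepper only: max(6/1, 509/133) = 6 servings → $4.80.
banana only: max(6/2, 509/8) = 63.62 servings → $12.72.
avocado only: max(6/1, 509/14) = 36.36 servings → $47.26.
broccoli only: max(6/2, 509/114) = 4.465 servings → $5.36.
bell pepper + banana with both tight: 3.76 servings and 1.12 servings → $3.23.
bell pepper + avocado with both tight: 3.571 servings and 2.429 servings → $6.01.
bell pepper + broccoli with both tight: 2.197 servings and 1.901 servings → $4.04.
banana + avocado: intersection lies outside the first quadrant.
banana + broccoli with both targets exact would need a negative amount; discard.
avocado + broccoli: intersection lies outside the first quadrant.
So the least-cost plan costs $3.23.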